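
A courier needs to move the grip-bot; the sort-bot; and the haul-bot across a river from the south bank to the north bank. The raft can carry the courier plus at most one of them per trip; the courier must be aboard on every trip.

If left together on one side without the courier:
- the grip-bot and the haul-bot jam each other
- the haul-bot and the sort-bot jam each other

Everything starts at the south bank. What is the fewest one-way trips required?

7

Counting alone: the courier can take at most 1 across per trip to the north bank, so moving all 3 needs at least 3 loaded trips out, with a return between consecutive ones — at least 5 crossings.
The safety rule pushes this higher. Following every safe sequence of crossings, the most of the 3 that can be at the north bank as the raft arrives there on crossing 5 is 2 — never all 3.
So no plan with fewer than 7 crossings exists, and this one achieves 7:
1. Courier goes to the north bank with the haul-bot.  [the south bank: the grip-bot, the sort-bot | the north bank: the haul-bot]
2. Courier goes back to the south bank alone.  [the south bank: the grip-bot, the sort-bot | the north bank: the haul-bot]
3. Courier goes to the north bank with the grip-bot.  [the south bank: the sort-bot | the north bank: the grip-bot, the haul-bot]
4. Courier goes back to the south bank with the haul-bot.  [the south bank: the haul-bot, the sort-bot | the north bank: the grip-bot]
5. Courier goes to the north bank with the sort-bot.  [the south bank: the haul-bot | the north bank: the grip-bot, the sort-bot]
6. Courier goes back to the south bank alone.  [the south bank: the haul-bot | the north bank: the grip-bot, the sort-bot]
7. Courier goes to the north bank with the haul-bot.  [the south bank: — | the north bank: the grip-bot, the haul-bot, the sort-bot]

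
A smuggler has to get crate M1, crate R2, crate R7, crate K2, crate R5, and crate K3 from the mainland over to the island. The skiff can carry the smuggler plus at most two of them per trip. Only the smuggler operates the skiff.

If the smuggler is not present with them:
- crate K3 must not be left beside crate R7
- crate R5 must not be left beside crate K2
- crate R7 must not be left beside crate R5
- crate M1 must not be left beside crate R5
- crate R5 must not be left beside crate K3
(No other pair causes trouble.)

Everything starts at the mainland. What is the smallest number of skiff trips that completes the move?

Counting alone: the smuggler can take at most 2 across per trip to the island, so moving all 6 needs at least 3 loaded trips out, with a return between consecutive ones — at least 5 crossings.
The safety rule pushes this higher. Following every safe sequence of crossings, the most of the 6 that can be at the island as the skiff arrives there on crossings 5, 7 is 4, 5 respectively — never all 6.
So no plan with fewer than 9 crossings exists, and this one achieves 9:
1. Smuggler goes to the island with crate R5 and crate R7.  [the mainland: crate K2, crate K3, crate M1, crate R2 | the island: crate R5, crate R7]
2. Smuggler goes back to the mainland with crate R7.  [the mainland: crate K2, crate K3, crate M1, crate R2, crate R7 | the island: crate R5]
3. Smuggler goes to the island with crate M1 and crate R7.  [the mainland: crate K2, crate K3, crate R2 | the island: crate M1, crate R5, crate R7]
4. Smuggler goes back to the mainland with crate R5.  [the mainland: crate K2, crate K3, crate R2, crate R5 | the island: crate M1, crate R7]
5. Smuggler goes to the island with crate R2 and crate R5.  [the mainland: crate K2, crate K3 | the island: crate M1, crate R2, crate R5, crate R7]
6. Smuggler goes back to the mainland with crate R5.  [the mainland: crate K2, crate K3, crate R5 | the island: crate M1, crate R2, crate R7]
7. Smuggler goes to the island with crate K2 and crate R5.  [the mainland: crate K3 | the island: crate K2, crate M1, crate R2, crate R5, crate R7]
8. Smuggler goes back to the mainland with crate R5.  [the mainland: crate K3, crate R5 | the island: crate K2, crate M1, crate R2, crate R7]
9. Smuggler goes to the island with crate K3 and crate R5.  [the mainland: — | the island: crate K2, crate K3, crate M1, crate R2, crate R5, crate R7]

9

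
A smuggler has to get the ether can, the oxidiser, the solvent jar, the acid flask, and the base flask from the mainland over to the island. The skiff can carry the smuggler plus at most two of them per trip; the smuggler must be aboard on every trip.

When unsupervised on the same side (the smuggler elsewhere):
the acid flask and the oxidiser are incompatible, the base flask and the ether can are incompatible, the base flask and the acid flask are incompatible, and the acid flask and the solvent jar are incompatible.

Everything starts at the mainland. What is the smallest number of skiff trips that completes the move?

5

Counting alone: the smuggler can take at most 2 across per trip to the island, so moving all 5 needs at least 3 loaded trips out, with a return between consecutive ones — at least 5 crossings.
The plan below uses exactly 5 crossings, so it is optimal:
1. Smuggler goes to the island with the acid flask and the ether can.  [the mainland: the base flask, the oxidiser, the solvent jar | the island: the acid flask, the ether can]
2. Smuggler goes back to the mainland alone.  [the mainland: the base flask, the oxidiser, the solvent jar | the island: the acid flask, the ether can]
3. Smuggler goes to the island with the oxidiser and the solvent jar.  [the mainland: the base flask | the island: the acid flask, the ether can, the oxidiser, the solvent jar]
4. Smuggler goes back to the mainland with the acid flask.  [the mainland: the acid flask, the base flask | the island: the ether can, the oxidiser, the solvent jar]
5. Smuggler goes to the island with the acid flask and the base flask.  [the mainland: — | the island: the acid flask, the base flask, the ether can, the oxidiser, the solvent jar]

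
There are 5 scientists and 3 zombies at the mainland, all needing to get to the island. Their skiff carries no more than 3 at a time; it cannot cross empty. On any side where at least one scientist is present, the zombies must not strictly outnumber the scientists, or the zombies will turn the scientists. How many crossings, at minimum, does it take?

7

Counting alone: each trip to the island takes at most 3 across and each return brings at least 1 back, so after t trips out (and t−1 returns) at most 3t − (t−1) of the 8 are across; that first reaches 8 at t = 4, so at least 7 crossings are needed.
The plan below uses exactly 7 crossings, so it is optimal:
1. 2 zombies → the island.  (the mainland: 5S 1Z; the island: 0S 2Z)
2. 1 zombie ← the mainland.  (the mainland: 5S 2Z; the island: 0S 1Z)
3. 2 scientists and 1 zombie → the island.  (the mainland: 3S 1Z; the island: 2S 2Z)
4. 1 zombie ← the mainland.  (the mainland: 3S 2Z; the island: 2S 1Z)
5. 1 scientist and 2 zombies → the island.  (the mainland: 2S 0Z; the island: 3S 3Z)
6. 1 zombie ← the mainland.  (the mainland: 2S 1Z; the island: 3S 2Z)
7. 2 scientists and 1 zombie → the island.  (the mainland: 0S 0Z; the island: 5S 3Z)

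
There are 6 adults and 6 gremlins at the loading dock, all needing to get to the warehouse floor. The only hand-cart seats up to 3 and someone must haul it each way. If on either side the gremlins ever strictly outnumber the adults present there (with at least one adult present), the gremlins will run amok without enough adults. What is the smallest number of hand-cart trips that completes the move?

impossible

Following every safe sequence of crossings from the start, the most of the 12 that can be at the warehouse floor as the hand-cart arrives there on crossings 1, 3, 5 is 3, 5, 6 respectively; the best ever achieved is 6 of 12.
From crossing 7 on, no configuration arises that was not already reachable earlier: only 17 distinct safe configurations (who is on which side, and where the hand-cart is) can ever be reached, none of them has everyone across, and every continuation just revisits them. They are: 0 adults + 0 gremlins across (hand-cart back at the start); 0 adults + 1 gremlin across (hand-cart there); 0 adults + 1 gremlin across (hand-cart back at the start); 0 adults + 2 gremlins across (hand-cart there); 0 adults + 2 gremlins across (hand-cart back at the start); 0 adults + 3 gremlins across (hand-cart there); 0 adults + 3 gremlins across (hand-cart back at the start); 0 adults + 4 gremlins across (hand-cart there); 0 adults + 4 gremlins across (hand-cart back at the start); 0 adults + 5 gremlins across (hand-cart there); 0 adults + 5 gremlins across (hand-cart back at the start); 0 adults + 6 gremlins across (hand-cart there); 1 adult + 1 gremlin across (hand-cart there); 1 adult + 1 gremlin across (hand-cart back at the start); 2 adults + 2 gremlins across (hand-cart there); 2 adults + 2 gremlins across (hand-cart back at the start); 3 adults + 3 gremlins across (hand-cart there). So no valid plan exists.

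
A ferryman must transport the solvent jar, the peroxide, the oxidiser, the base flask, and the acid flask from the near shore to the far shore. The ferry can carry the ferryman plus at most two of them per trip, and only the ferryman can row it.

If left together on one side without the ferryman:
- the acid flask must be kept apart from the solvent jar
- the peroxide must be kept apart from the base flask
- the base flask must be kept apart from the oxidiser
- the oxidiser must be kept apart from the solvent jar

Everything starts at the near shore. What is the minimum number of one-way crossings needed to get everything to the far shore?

Counting alone: the ferryman can take at most 2 across per trip to the far shore, so moving all 5 needs at least 3 loaded trips out, with a return between consecutive ones — at least 5 crossings.
The safety rule pushes this higher. Following every safe sequence of crossings, the most of the 5 that can be at the far shore as the ferry arrives there on crossing 5 is 4 — never all 5.
So no plan with fewer than 7 crossings exists, and this one achieves 7:
1. Ferryman goes to the far shore with the base flask and the solvent jar.  [the near shore: the acid flask, the oxidiser, the peroxide | the far shore: the base flask, the solvent jar]
2. Ferryman goes back to the near shore alone.  [the near shore: the acid flask, the oxidiser, the peroxide | the far shore: the base flask, the solvent jar]
3. Ferryman goes to the far shore with the peroxide.  [the near shore: the acid flask, the oxidiser | the far shore: the base flask, the peroxide, the solvent jar]
4. Ferryman goes back to the near shore with the base flask.  [the near shore: the acid flask, the base flask, the oxidiser | the far shore: the peroxide, the solvent jar]
5. Ferryman goes to the far shore with the acid flask and the oxidiser.  [the near shore: the base flask | the far shore: the acid flask, the oxidiser, the peroxide, the solvent jar]
6. Ferryman goes back to the near shore with the solvent jar.  [the near shore: the base flask, the solvent jar | the far shore: the acid flask, the oxidiser, the peroxide]
7. Ferryman goes to the far shore with the base flask and the solvent jar.  [the near shore: — | the far shore: the acid flask, the base flask, the oxidiser, the peroxide, the solvent jar]

7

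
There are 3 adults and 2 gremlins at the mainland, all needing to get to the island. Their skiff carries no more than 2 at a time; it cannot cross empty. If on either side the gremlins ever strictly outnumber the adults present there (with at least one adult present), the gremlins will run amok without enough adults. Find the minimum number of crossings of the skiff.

Counting alone: each trip to the island takes at most 2 across and each return brings at least 1 back, so after t trips out (and t−1 returns) at most 2t − (t−1) of the 5 are across; that first reaches 5 at t = 4, so at least 7 crossings are needed.
The plan below uses exactly 7 crossings, so it is optimal:
1. 2 gremlins → the island.  (the mainland: 3A 0G; the island: 0A 2G)
2. 1 gremlin ← the mainland.  (the mainland: 3A 1G; the island: 0A 1G)
3. 2 adults → the island.  (the mainland: 1A 1G; the island: 2A 1G)
4. 1 adult ← the mainland.  (the mainland: 2A 1G; the island: 1A 1G)
5. 1 adult and 1 gremlin → the island.  (the mainland: 1A 0G; the island: 2A 2G)
6. 1 gremlin ← the mainland.  (the mainland: 1A 1G; the island: 2A 1G)
7. 1 adult and 1 gremlin → the island.  (the mainland: 0A 0G; the island: 3A 2G)

7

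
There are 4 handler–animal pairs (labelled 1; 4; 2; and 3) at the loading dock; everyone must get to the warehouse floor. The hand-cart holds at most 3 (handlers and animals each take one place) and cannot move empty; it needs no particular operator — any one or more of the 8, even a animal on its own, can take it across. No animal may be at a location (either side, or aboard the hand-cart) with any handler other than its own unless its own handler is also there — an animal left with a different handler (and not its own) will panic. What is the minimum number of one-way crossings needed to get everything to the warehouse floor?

9

Counting alone: each trip to the warehouse floor takes at most 3 across and each return brings at least 1 back, so after t trips out (and t−1 returns) at most 3t − (t−1) of the 8 are across; that first reaches 8 at t = 4, so at least 7 crossings are needed.
The safety rule pushes this higher. Following every safe sequence of crossings, the most of the 8 that can be at the warehouse floor as the hand-cart arrives there on crossing 7 is 7 — never all 8.
So no plan with fewer than 9 crossings exists, and this one achieves 9:
1. animal 1 and handler 1 cross → the warehouse floor.
2. handler 1 crosses ← the loading dock.
3. animal 4, handler 1, and handler 4 cross → the warehouse floor.
4. animal 1 and handler 1 cross ← the loading dock.
5. handler 1, handler 2, and handler 3 cross → the warehouse floor.
6. animal 4 crosses ← the loading dock.
7. animal 1 and animal 4 cross → the warehouse floor.
8. animal 1 crosses ← the loading dock.
9. animal 1, animal 2, and animal 3 cross → the warehouse floor.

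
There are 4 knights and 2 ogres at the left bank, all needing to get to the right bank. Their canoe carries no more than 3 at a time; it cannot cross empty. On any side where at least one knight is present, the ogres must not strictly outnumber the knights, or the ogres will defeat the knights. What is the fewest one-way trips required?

Counting alone: each trip to the right bank takes at most 3 across and each return brings at least 1 back, so after t trips out (and t−1 returns) at most 3t − (t−1) of the 6 are across; that first reaches 6 at t = 3, so at least 5 crossings are needed.
The plan below uses exactly 5 crossings, so it is optimal:
1. 2 ogres → the right bank.  (the left bank: 4K 0O; the right bank: 0K 2O)
2. 1 ogre ← the left bank.  (the left bank: 4K 1O; the right bank: 0K 1O)
3. 2 knights and 1 ogre → the right bank.  (the left bank: 2K 0O; the right bank: 2K 2O)
4. 1 ogre ← the left bank.  (the left bank: 2K 1O; the right bank: 2K 1O)
5. 2 knights and 1 ogre → the right bank.  (the left bank: 0K 0O; the right bank: 4K 2O)

5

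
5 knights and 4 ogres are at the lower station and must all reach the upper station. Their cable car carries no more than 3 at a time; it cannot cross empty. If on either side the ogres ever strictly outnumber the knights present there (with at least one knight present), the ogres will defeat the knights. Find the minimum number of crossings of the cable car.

7

Counting alone: each trip to the upper station takes at most 3 across and each return brings at least 1 back, so after t trips out (and t−1 returns) at most 3t − (t−1) of the 9 are across; that first reaches 9 at t = 4, so at least 7 crossings are needed.
The plan below uses exactly 7 crossings, so it is optimal:
1. 3 ogres → the upper station.  (the lower station: 5K 1O; the upper station: 0K 3O)
2. 1 ogre ← the lower station.  (the lower station: 5K 2O; the upper station: 0K 2O)
3. 3 knights → the upper station.  (the lower station: 2K 2O; the upper station: 3K 2O)
4. 1 knight ← the lower station.  (the lower station: 3K 2O; the upper station: 2K 2O)
5. 2 knights and 1 ogre → the upper station.  (the lower station: 1K 1O; the upper station: 4K 3O)
6. 1 knight ← the lower station.  (the lower station: 2K 1O; the upper station: 3K 3O)
7. 2 knights and 1 ogre → the upper station.  (the lower station: 0K 0O; the upper station: 5K 4O)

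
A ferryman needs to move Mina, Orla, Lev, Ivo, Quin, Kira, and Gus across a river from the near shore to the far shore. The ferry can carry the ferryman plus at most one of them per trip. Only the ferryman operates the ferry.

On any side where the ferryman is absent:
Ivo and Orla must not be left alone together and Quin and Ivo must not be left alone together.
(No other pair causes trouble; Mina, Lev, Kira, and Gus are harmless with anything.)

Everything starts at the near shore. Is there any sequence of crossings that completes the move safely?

Yes

1. Ferryman goes to the far shore with Ivo.
2. Ferryman goes back to the near shore alone.
3. Ferryman goes to the far shore with Mina.
4. Ferryman goes back to the near shore alone.
5. Ferryman goes to the far shore with Orla.
6. Ferryman goes back to the near shore with Ivo.
7. Ferryman goes to the far shore with Quin.
8. Ferryman goes back to the near shore alone.
9. Ferryman goes to the far shore with Lev.
10. Ferryman goes back to the near shore alone.
11. Ferryman goes to the far shore with Kira.
12. Ferryman goes back to the near shore alone.
13. Ferryman goes to the far shore with Gus.
14. Ferryman goes back to the near shore alone.
15. Ferryman goes to the far shore with Ivo.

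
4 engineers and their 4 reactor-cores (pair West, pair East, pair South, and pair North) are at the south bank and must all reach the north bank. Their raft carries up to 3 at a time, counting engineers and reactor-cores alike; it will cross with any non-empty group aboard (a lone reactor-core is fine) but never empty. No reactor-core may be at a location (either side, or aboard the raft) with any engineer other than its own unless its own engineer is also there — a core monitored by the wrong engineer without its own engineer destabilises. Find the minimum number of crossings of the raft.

Counting alone: each trip to the north bank takes at most 3 across and each return brings at least 1 back, so after t trips out (and t−1 returns) at most 3t − (t−1) of the 8 are across; that first reaches 8 at t = 4, so at least 7 crossings are needed.
The safety rule pushes this higher. Following every safe sequence of crossings, the most of the 8 that can be at the north bank as the raft arrives there on crossing 7 is 7 — never all 8.
So no plan with fewer than 9 crossings exists, and this one achieves 9:
1. engineer West and reactor-core West cross → the north bank.
2. engineer West crosses ← the south bank.
3. engineer East, engineer West, and reactor-core East cross → the north bank.
4. engineer West and reactor-core West cross ← the south bank.
5. engineer North, engineer South, and engineer West cross → the north bank.
6. reactor-core East crosses ← the south bank.
7. reactor-core East and reactor-core West cross → the north bank.
8. reactor-core West crosses ← the south bank.
9. reactor-core North, reactor-core South, and reactor-core West cross → the north bank.

9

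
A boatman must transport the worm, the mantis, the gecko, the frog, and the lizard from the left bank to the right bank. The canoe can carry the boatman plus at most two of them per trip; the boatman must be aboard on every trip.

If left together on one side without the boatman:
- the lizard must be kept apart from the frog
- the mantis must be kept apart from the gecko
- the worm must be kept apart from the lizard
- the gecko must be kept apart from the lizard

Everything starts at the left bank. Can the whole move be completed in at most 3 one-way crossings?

No

Counting alone: the boatman can take at most 2 across per trip to the right bank, so moving all 5 needs at least 3 loaded trips out, with a return between consecutive ones — at least 5 crossings.
Since 3 < 5, 3 crossings cannot be enough. (The shortest complete plan in fact takes 5:)
1. Boatman goes to the right bank with the lizard and the mantis.  [the left bank: the frog, the gecko, the worm | the right bank: the lizard, the mantis]
2. Boatman goes back to the left bank alone.  [the left bank: the frog, the gecko, the worm | the right bank: the lizard, the mantis]
3. Boatman goes to the right bank with the frog and the worm.  [the left bank: the gecko | the right bank: the frog, the lizard, the mantis, the worm]
4. Boatman goes back to the left bank with the lizard.  [the left bank: the gecko, the lizard | the right bank: the frog, the mantis, the worm]
5. Boatman goes to the right bank with the gecko and the lizard.  [the left bank: — | the right bank: the frog, the gecko, the lizard, the mantis, the worm]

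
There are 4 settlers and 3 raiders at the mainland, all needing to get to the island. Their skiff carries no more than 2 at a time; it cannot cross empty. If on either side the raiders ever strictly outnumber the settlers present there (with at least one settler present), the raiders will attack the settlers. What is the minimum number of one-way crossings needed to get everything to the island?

11

Counting alone: each trip to the island takes at most 2 across and each return brings at least 1 back, so after t trips out (and t−1 returns) at most 2t − (t−1) of the 7 are across; that first reaches 7 at t = 6, so at least 11 crossings are needed.
The plan below uses exactly 11 crossings, so it is optimal:
1. 2 raiders → the island.  (the mainland: 4S 1R; the island: 0S 2R)
2. 1 raider ← the mainland.  (the mainland: 4S 2R; the island: 0S 1R)
3. 2 raiders → the island.  (the mainland: 4S 0R; the island: 0S 3R)
4. 1 raider ← the mainland.  (the mainland: 4S 1R; the island: 0S 2R)
5. 2 settlers → the island.  (the mainland: 2S 1R; the island: 2S 2R)
6. 1 raider ← the mainland.  (the mainland: 2S 2R; the island: 2S 1R)
7. 1 settler and 1 raider → the island.  (the mainland: 1S 1R; the island: 3S 2R)
8. 1 settler ← the mainland.  (the mainland: 2S 1R; the island: 2S 2R)
9. 1 settler and 1 raider → the island.  (the mainland: 1S 0R; the island: 3S 3R)
10. 1 raider ← the mainland.  (the mainland: 1S 1R; the island: 3S 2R)
11. 1 settler and 1 raider → the island.  (the mainland: 0S 0R; the island: 4S 3R)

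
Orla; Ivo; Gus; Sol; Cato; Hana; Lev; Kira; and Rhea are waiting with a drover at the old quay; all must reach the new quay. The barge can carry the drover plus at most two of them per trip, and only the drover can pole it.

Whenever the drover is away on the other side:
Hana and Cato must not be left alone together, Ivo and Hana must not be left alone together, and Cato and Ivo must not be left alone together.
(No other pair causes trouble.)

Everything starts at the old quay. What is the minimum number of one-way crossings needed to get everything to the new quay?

Counting alone: the drover can take at most 2 across per trip to the new quay, so moving all 9 needs at least 5 loaded trips out, with a return between consecutive ones — at least 9 crossings.
The safety rule pushes this higher. Following every safe sequence of crossings, the most of the 9 that can be at the new quay as the barge arrives there on crossings 9, 11, 13 is 6, 7, 8 respectively — never all 9.
So no plan with fewer than 15 crossings exists, and this one achieves 15:
1. Drover goes to the new quay with Cato and Ivo.
2. Drover goes back to the old quay with Ivo.
3. Drover goes to the new quay with Ivo and Orla.
4. Drover goes back to the old quay with Ivo.
5. Drover goes to the new quay with Gus and Ivo.
6. Drover goes back to the old quay with Ivo.
7. Drover goes to the new quay with Ivo and Sol.
8. Drover goes back to the old quay with Ivo.
9. Drover goes to the new quay with Ivo and Lev.
10. Drover goes back to the old quay with Ivo.
11. Drover goes to the new quay with Ivo and Kira.
12. Drover goes back to the old quay with Ivo.
13. Drover goes to the new quay with Ivo and Rhea.
14. Drover goes back to the old quay with Ivo.
15. Drover goes to the new quay with Hana and Ivo.

15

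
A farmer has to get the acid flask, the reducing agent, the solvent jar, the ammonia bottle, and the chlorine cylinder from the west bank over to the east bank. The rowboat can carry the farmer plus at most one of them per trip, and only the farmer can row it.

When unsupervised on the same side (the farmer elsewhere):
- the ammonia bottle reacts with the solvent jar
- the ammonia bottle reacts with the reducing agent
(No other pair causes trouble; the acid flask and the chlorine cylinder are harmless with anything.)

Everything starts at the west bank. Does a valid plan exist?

Yes

1. Farmer goes to the east bank with the ammonia bottle.  [the west bank: the acid flask, the chlorine cylinder, the reducing agent, the solvent jar | the east bank: the ammonia bottle]
2. Farmer goes back to the west bank alone.  [the west bank: the acid flask, the chlorine cylinder, the reducing agent, the solvent jar | the east bank: the ammonia bottle]
3. Farmer goes to the east bank with the acid flask.  [the west bank: the chlorine cylinder, the reducing agent, the solvent jar | the east bank: the acid flask, the ammonia bottle]
4. Farmer goes back to the west bank alone.  [the west bank: the chlorine cylinder, the reducing agent, the solvent jar | the east bank: the acid flask, the ammonia bottle]
5. Farmer goes to the east bank with the reducing agent.  [the west bank: the chlorine cylinder, the solvent jar | the east bank: the acid flask, the ammonia bottle, the reducing agent]
6. Farmer goes back to the west bank with the ammonia bottle.  [the west bank: the ammonia bottle, the chlorine cylinder, the solvent jar | the east bank: the acid flask, the reducing agent]
7. Farmer goes to the east bank with the solvent jar.  [the west bank: the ammonia bottle, the chlorine cylinder | the east bank: the acid flask, the reducing agent, the solvent jar]
8. Farmer goes back to the west bank alone.  [the west bank: the ammonia bottle, the chlorine cylinder | the east bank: the acid flask, the reducing agent, the solvent jar]
9. Farmer goes to the east bank with the chlorine cylinder.  [the west bank: the ammonia bottle | the east bank: the acid flask, the chlorine cylinder, the reducing agent, the solvent jar]
10. Farmer goes back to the west bank alone.  [the west bank: the ammonia bottle | the east bank: the acid flask, the chlorine cylinder, the reducing agent, the solvent jar]
11. Farmer goes to the east bank with the ammonia bottle.  [the west bank: — | the east bank: the acid flask, the ammonia bottle, the chlorine cylinder, the reducing agent, the solvent jar]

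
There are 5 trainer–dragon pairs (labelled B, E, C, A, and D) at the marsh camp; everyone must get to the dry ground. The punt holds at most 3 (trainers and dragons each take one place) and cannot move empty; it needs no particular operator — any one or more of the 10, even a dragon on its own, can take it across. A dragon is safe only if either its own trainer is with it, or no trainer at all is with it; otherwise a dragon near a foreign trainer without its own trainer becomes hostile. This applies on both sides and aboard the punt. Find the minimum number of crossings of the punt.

11

Counting alone: each trip to the dry ground takes at most 3 across and each return brings at least 1 back, so after t trips out (and t−1 returns) at most 3t − (t−1) of the 10 are across; that first reaches 10 at t = 5, so at least 9 crossings are needed.
The safety rule pushes this higher. Following every safe sequence of crossings, the most of the 10 that can be at the dry ground as the punt arrives there on crossing 9 is 9 — never all 10.
So no plan with fewer than 11 crossings exists, and this one achieves 11:
1. dragon B and trainer B cross → the dry ground.
2. trainer B crosses ← the marsh camp.
3. dragon A, dragon C, and dragon E cross → the dry ground.
4. dragon B crosses ← the marsh camp.
5. trainer A, trainer C, and trainer E cross → the dry ground.
6. dragon E and trainer E cross ← the marsh camp.
7. trainer B, trainer D, and trainer E cross → the dry ground.
8. dragon C crosses ← the marsh camp.
9. dragon B and dragon E cross → the dry ground.
10. dragon B crosses ← the marsh camp.
11. dragon B, dragon C, and dragon D cross → the dry ground.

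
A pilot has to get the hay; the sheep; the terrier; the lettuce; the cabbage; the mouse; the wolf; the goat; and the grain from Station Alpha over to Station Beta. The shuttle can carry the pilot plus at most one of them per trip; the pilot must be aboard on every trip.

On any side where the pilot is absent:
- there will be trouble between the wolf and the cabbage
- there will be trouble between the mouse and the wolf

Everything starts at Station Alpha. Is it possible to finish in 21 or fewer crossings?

Yes — this plan uses 19 crossings (≤ 21):
1. Pilot goes to Station Beta with the wolf.
2. Pilot goes back to Station Alpha alone.
3. Pilot goes to Station Beta with the hay.
4. Pilot goes back to Station Alpha alone.
5. Pilot goes to Station Beta with the sheep.
6. Pilot goes back to Station Alpha alone.
7. Pilot goes to Station Beta with the terrier.
8. Pilot goes back to Station Alpha alone.
9. Pilot goes to Station Beta with the lettuce.
10. Pilot goes back to Station Alpha alone.
11. Pilot goes to Station Beta with the cabbage.
12. Pilot goes back to Station Alpha with the wolf.
13. Pilot goes to Station Beta with the mouse.
14. Pilot goes back to Station Alpha alone.
15. Pilot goes to Station Beta with the goat.
16. Pilot goes back to Station Alpha alone.
17. Pilot goes to Station Beta with the grain.
18. Pilot goes back to Station Alpha alone.
19. Pilot goes to Station Beta with the wolf.

Yes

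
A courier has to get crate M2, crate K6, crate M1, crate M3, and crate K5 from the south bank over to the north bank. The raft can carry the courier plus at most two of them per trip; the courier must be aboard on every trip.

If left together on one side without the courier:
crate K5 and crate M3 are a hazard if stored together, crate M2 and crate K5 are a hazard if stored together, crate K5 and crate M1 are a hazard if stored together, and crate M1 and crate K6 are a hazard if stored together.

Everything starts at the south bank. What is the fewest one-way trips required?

5

Counting alone: the courier can take at most 2 across per trip to the north bank, so moving all 5 needs at least 3 loaded trips out, with a return between consecutive ones — at least 5 crossings.
The plan below uses exactly 5 crossings, so it is optimal:
1. Courier goes to the north bank with crate K5 and crate K6.
2. Courier goes back to the south bank alone.
3. Courier goes to the north bank with crate M2 and crate M3.
4. Courier goes back to the south bank with crate K5.
5. Courier goes to the north bank with crate K5 and crate M1.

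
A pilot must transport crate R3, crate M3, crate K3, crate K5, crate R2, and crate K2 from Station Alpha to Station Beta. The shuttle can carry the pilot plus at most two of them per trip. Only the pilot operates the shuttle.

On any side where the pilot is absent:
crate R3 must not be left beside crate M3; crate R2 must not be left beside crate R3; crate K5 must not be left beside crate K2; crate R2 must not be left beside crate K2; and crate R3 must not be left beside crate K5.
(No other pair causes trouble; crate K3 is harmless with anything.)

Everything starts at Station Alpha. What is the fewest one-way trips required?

7

Counting alone: the pilot can take at most 2 across per trip to Station Beta, so moving all 6 needs at least 3 loaded trips out, with a return between consecutive ones — at least 5 crossings.
The safety rule pushes this higher. Following every safe sequence of crossings, the most of the 6 that can be at Station Beta as the shuttle arrives there on crossing 5 is 5 — never all 6.
So no plan with fewer than 7 crossings exists, and this one achieves 7:
1. Pilot goes to Station Beta with crate K2 and crate R3.  [Station Alpha: crate K3, crate K5, crate M3, crate R2 | Station Beta: crate K2, crate R3]
2. Pilot goes back to Station Alpha alone.  [Station Alpha: crate K3, crate K5, crate M3, crate R2 | Station Beta: crate K2, crate R3]
3. Pilot goes to Station Beta with crate K3 and crate M3.  [Station Alpha: crate K5, crate R2 | Station Beta: crate K2, crate K3, crate M3, crate R3]
4. Pilot goes back to Station Alpha with crate R3.  [Station Alpha: crate K5, crate R2, crate R3 | Station Beta: crate K2, crate K3, crate M3]
5. Pilot goes to Station Beta with crate K5 and crate R2.  [Station Alpha: crate R3 | Station Beta: crate K2, crate K3, crate K5, crate M3, crate R2]
6. Pilot goes back to Station Alpha with crate K2.  [Station Alpha: crate K2, crate R3 | Station Beta: crate K3, crate K5, crate M3, crate R2]
7. Pilot goes to Station Beta with crate K2 and crate R3.  [Station Alpha: — | Station Beta: crate K2, crate K3, crate K5, crate M3, crate R2, crate R3]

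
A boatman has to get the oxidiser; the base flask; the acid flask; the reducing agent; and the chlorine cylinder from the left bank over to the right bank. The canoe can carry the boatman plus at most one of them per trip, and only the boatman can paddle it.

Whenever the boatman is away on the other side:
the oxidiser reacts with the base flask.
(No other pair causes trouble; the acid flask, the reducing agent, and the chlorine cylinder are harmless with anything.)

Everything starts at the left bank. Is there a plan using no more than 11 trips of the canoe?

Yes — this plan uses 9 crossings (≤ 11):
1. Boatman goes to the right bank with the oxidiser.
2. Boatman goes back to the left bank alone.
3. Boatman goes to the right bank with the acid flask.
4. Boatman goes back to the left bank alone.
5. Boatman goes to the right bank with the reducing agent.
6. Boatman goes back to the left bank alone.
7. Boatman goes to the right bank with the chlorine cylinder.
8. Boatman goes back to the left bank alone.
9. Boatman goes to the right bank with the base flask.

Yes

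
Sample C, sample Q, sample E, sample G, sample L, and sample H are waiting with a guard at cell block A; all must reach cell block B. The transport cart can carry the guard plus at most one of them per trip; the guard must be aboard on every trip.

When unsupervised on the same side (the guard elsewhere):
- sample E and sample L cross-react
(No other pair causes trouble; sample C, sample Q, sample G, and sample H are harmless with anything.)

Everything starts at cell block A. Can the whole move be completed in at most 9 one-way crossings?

No

Counting alone: the guard can take at most 1 across per trip to cell block B, so moving all 6 needs at least 6 loaded trips out, with a return between consecutive ones — at least 11 crossings.
Since 9 < 11, 9 crossings cannot be enough. (The shortest complete plan in fact takes 11:)
1. Guard goes to cell block B with sample E.  [cell block A: sample C, sample G, sample H, sample L, sample Q | cell block B: sample E]
2. Guard goes back to cell block A alone.  [cell block A: sample C, sample G, sample H, sample L, sample Q | cell block B: sample E]
3. Guard goes to cell block B with sample C.  [cell block A: sample G, sample H, sample L, sample Q | cell block B: sample C, sample E]
4. Guard goes back to cell block A alone.  [cell block A: sample G, sample H, sample L, sample Q | cell block B: sample C, sample E]
5. Guard goes to cell block B with sample Q.  [cell block A: sample G, sample H, sample L | cell block B: sample C, sample E, sample Q]
6. Guard goes back to cell block A alone.  [cell block A: sample G, sample H, sample L | cell block B: sample C, sample E, sample Q]
7. Guard goes to cell block B with sample G.  [cell block A: sample H, sample L | cell block B: sample C, sample E, sample G, sample Q]
8. Guard goes back to cell block A alone.  [cell block A: sample H, sample L | cell block B: sample C, sample E, sample G, sample Q]
9. Guard goes to cell block B with sample H.  [cell block A: sample L | cell block B: sample C, sample E, sample G, sample H, sample Q]
10. Guard goes back to cell block A alone.  [cell block A: sample L | cell block B: sample C, sample E, sample G, sample H, sample Q]
11. Guard goes to cell block B with sample L.  [cell block A: — | cell block B: sample C, sample E, sample G, sample H, sample L, sample Q]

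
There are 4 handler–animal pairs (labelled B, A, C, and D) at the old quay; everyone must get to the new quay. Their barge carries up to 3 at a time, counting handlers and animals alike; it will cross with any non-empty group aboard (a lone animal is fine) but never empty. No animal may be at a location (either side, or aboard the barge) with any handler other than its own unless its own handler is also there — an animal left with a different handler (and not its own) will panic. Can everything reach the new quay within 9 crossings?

Yes

Yes — this plan uses 9 crossings (≤ 9):
1. animal B and handler B cross → the new quay.
2. handler B crosses ← the old quay.
3. animal A, handler A, and handler B cross → the new quay.
4. animal B and handler B cross ← the old quay.
5. handler B, handler C, and handler D cross → the new quay.
6. animal A crosses ← the old quay.
7. animal A and animal B cross → the new quay.
8. animal B crosses ← the old quay.
9. animal B, animal C, and animal D cross → the new quay.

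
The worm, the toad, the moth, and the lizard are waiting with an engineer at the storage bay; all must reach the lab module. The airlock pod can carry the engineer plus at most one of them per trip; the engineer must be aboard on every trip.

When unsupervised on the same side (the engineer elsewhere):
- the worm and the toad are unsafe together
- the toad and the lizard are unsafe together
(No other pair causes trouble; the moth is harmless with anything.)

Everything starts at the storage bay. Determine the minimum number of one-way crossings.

9

Counting alone: the engineer can take at most 1 across per trip to the lab module, so moving all 4 needs at least 4 loaded trips out, with a return between consecutive ones — at least 7 crossings.
The safety rule pushes this higher. Following every safe sequence of crossings, the most of the 4 that can be at the lab module as the airlock pod arrives there on crossing 7 is 3 — never all 4.
So no plan with fewer than 9 crossings exists, and this one achieves 9:
1. Engineer goes to the lab module with the toad.
2. Engineer goes back to the storage bay alone.
3. Engineer goes to the lab module with the worm.
4. Engineer goes back to the storage bay with the toad.
5. Engineer goes to the lab module with the lizard.
6. Engineer goes back to the storage bay alone.
7. Engineer goes to the lab module with the moth.
8. Engineer goes back to the storage bay alone.
9. Engineer goes to the lab module with the toad.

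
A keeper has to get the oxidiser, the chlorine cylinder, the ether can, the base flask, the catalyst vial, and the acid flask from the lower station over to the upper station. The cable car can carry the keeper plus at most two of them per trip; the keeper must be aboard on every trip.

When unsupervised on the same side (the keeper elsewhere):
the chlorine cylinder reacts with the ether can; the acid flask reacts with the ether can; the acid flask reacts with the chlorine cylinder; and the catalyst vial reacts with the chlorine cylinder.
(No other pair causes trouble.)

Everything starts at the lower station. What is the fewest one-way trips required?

Counting alone: the keeper can take at most 2 across per trip to the upper station, so moving all 6 needs at least 3 loaded trips out, with a return between consecutive ones — at least 5 crossings.
The safety rule pushes this higher. Following every safe sequence of crossings, the most of the 6 that can be at the upper station as the cable car arrives there on crossings 5, 7 is 4, 5 respectively — never all 6.
So no plan with fewer than 9 crossings exists, and this one achieves 9:
1. Keeper goes to the upper station with the chlorine cylinder and the ether can.
2. Keeper goes back to the lower station with the chlorine cylinder.
3. Keeper goes to the upper station with the chlorine cylinder and the oxidiser.
4. Keeper goes back to the lower station with the chlorine cylinder.
5. Keeper goes to the upper station with the base flask and the chlorine cylinder.
6. Keeper goes back to the lower station with the chlorine cylinder.
7. Keeper goes to the upper station with the catalyst vial and the chlorine cylinder.
8. Keeper goes back to the lower station with the chlorine cylinder.
9. Keeper goes to the upper station with the acid flask and the chlorine cylinder.

9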